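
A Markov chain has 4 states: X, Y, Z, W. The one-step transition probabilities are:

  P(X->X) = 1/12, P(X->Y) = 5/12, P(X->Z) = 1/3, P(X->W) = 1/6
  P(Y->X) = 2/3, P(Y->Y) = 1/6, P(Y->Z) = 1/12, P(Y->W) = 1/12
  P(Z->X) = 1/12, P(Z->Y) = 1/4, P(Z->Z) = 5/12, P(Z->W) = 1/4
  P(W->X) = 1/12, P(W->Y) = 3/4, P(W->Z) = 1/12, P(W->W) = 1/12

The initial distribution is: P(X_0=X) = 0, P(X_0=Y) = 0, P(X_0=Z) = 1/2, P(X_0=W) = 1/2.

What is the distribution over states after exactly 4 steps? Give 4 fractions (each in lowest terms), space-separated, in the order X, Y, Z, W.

Answer: 2999/10368 1165/3456 395/1728 47/324

Derivation:
Propagating the distribution step by step (d_{t+1} = d_t * P):
d_0 = (X=0, Y=0, Z=1/2, W=1/2)
  d_1[X] = 0*1/12 + 0*2/3 + 1/2*1/12 + 1/2*1/12 = 1/12
  d_1[Y] = 0*5/12 + 0*1/6 + 1/2*1/4 + 1/2*3/4 = 1/2
  d_1[Z] = 0*1/3 + 0*1/12 + 1/2*5/12 + 1/2*1/12 = 1/4
  d_1[W] = 0*1/6 + 0*1/12 + 1/2*1/4 + 1/2*1/12 = 1/6
d_1 = (X=1/12, Y=1/2, Z=1/4, W=1/6)
  d_2[X] = 1/12*1/12 + 1/2*2/3 + 1/4*1/12 + 1/6*1/12 = 3/8
  d_2[Y] = 1/12*5/12 + 1/2*1/6 + 1/4*1/4 + 1/6*3/4 = 11/36
  d_2[Z] = 1/12*1/3 + 1/2*1/12 + 1/4*5/12 + 1/6*1/12 = 3/16
  d_2[W] = 1/12*1/6 + 1/2*1/12 + 1/4*1/4 + 1/6*1/12 = 19/144
d_2 = (X=3/8, Y=11/36, Z=3/16, W=19/144)
  d_3[X] = 3/8*1/12 + 11/36*2/3 + 3/16*1/12 + 19/144*1/12 = 113/432
  d_3[Y] = 3/8*5/12 + 11/36*1/6 + 3/16*1/4 + 19/144*3/4 = 305/864
  d_3[Z] = 3/8*1/3 + 11/36*1/12 + 3/16*5/12 + 19/144*1/12 = 23/96
  d_3[W] = 3/8*1/6 + 11/36*1/12 + 3/16*1/4 + 19/144*1/12 = 7/48
d_3 = (X=113/432, Y=305/864, Z=23/96, W=7/48)
  d_4[X] = 113/432*1/12 + 305/864*2/3 + 23/96*1/12 + 7/48*1/12 = 2999/10368
  d_4[Y] = 113/432*5/12 + 305/864*1/6 + 23/96*1/4 + 7/48*3/4 = 1165/3456
  d_4[Z] = 113/432*1/3 + 305/864*1/12 + 23/96*5/12 + 7/48*1/12 = 395/1728
  d_4[W] = 113/432*1/6 + 305/864*1/12 + 23/96*1/4 + 7/48*1/12 = 47/324
d_4 = (X=2999/10368, Y=1165/3456, Z=395/1728, W=47/324)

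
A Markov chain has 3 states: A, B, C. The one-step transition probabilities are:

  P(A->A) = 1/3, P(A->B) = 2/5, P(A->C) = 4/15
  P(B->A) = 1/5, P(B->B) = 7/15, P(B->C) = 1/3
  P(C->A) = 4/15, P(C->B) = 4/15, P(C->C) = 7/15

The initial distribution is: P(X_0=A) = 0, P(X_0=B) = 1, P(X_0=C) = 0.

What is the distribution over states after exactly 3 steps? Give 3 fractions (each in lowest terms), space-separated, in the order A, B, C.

Propagating the distribution step by step (d_{t+1} = d_t * P):
d_0 = (A=0, B=1, C=0)
  d_1[A] = 0*1/3 + 1*1/5 + 0*4/15 = 1/5
  d_1[B] = 0*2/5 + 1*7/15 + 0*4/15 = 7/15
  d_1[C] = 0*4/15 + 1*1/3 + 0*7/15 = 1/3
d_1 = (A=1/5, B=7/15, C=1/3)
  d_2[A] = 1/5*1/3 + 7/15*1/5 + 1/3*4/15 = 56/225
  d_2[B] = 1/5*2/5 + 7/15*7/15 + 1/3*4/15 = 29/75
  d_2[C] = 1/5*4/15 + 7/15*1/3 + 1/3*7/15 = 82/225
d_2 = (A=56/225, B=29/75, C=82/225)
  d_3[A] = 56/225*1/3 + 29/75*1/5 + 82/225*4/15 = 869/3375
  d_3[B] = 56/225*2/5 + 29/75*7/15 + 82/225*4/15 = 1273/3375
  d_3[C] = 56/225*4/15 + 29/75*1/3 + 82/225*7/15 = 137/375
d_3 = (A=869/3375, B=1273/3375, C=137/375)

Answer: 869/3375 1273/3375 137/375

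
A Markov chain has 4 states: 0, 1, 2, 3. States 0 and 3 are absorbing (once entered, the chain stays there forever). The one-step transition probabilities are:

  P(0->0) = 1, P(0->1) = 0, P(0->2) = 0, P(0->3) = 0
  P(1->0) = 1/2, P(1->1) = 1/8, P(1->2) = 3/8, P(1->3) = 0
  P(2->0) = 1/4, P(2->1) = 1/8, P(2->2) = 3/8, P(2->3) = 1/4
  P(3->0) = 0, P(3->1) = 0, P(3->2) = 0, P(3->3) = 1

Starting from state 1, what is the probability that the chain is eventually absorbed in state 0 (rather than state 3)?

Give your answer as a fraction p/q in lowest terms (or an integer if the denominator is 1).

Answer: 13/16

Derivation:
Let a_i = P(absorbed in 0 | start in state i).
Boundary conditions: a_0 = 1, a_3 = 0.
For each transient state i, a_i = sum_j P(i->j) * a_j:
  a_1 = 1/2*a_0 + 1/8*a_1 + 3/8*a_2 + 0*a_3
  a_2 = 1/4*a_0 + 1/8*a_1 + 3/8*a_2 + 1/4*a_3

Substituting a_0 = 1 and a_3 = 0, rearrange to (I - Q) a = r where r[i] = P(i -> 0):
  [7/8, -3/8] . (a_1, a_2) = 1/2
  [-1/8, 5/8] . (a_1, a_2) = 1/4

Solving yields:
  a_1 = 13/16
  a_2 = 9/16

Starting state is 1, so the absorption probability is a_1 = 13/16.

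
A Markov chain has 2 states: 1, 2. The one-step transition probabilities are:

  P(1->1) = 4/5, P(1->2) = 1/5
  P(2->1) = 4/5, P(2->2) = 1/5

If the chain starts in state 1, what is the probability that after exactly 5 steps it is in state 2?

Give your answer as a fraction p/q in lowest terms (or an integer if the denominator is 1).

Computing P^5 by repeated multiplication:
P^1 =
  1: [4/5, 1/5]
  2: [4/5, 1/5]
P^2 =
  1: [4/5, 1/5]
  2: [4/5, 1/5]
P^3 =
  1: [4/5, 1/5]
  2: [4/5, 1/5]
P^4 =
  1: [4/5, 1/5]
  2: [4/5, 1/5]
P^5 =
  1: [4/5, 1/5]
  2: [4/5, 1/5]

(P^5)[1 -> 2] = 1/5

Answer: 1/5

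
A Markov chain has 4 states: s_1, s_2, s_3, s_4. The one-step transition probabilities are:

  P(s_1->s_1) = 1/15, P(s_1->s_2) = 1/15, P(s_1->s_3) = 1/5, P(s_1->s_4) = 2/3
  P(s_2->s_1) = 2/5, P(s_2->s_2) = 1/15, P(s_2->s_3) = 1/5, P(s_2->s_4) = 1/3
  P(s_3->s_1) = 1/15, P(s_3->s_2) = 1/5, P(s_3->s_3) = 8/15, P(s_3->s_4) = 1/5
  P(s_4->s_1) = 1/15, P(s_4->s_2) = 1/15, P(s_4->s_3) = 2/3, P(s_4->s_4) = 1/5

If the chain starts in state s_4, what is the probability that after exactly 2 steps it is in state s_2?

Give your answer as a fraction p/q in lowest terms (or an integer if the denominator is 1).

Answer: 7/45

Derivation:
Computing P^2 by repeated multiplication:
P^1 =
  s_1: [1/15, 1/15, 1/5, 2/3]
  s_2: [2/5, 1/15, 1/5, 1/3]
  s_3: [1/15, 1/5, 8/15, 1/5]
  s_4: [1/15, 1/15, 2/3, 1/5]
P^2 =
  s_1: [4/45, 7/75, 26/45, 6/25]
  s_2: [4/45, 7/75, 19/45, 89/225]
  s_3: [2/15, 31/225, 106/225, 58/225]
  s_4: [4/45, 7/45, 116/225, 6/25]

(P^2)[s_4 -> s_2] = 7/45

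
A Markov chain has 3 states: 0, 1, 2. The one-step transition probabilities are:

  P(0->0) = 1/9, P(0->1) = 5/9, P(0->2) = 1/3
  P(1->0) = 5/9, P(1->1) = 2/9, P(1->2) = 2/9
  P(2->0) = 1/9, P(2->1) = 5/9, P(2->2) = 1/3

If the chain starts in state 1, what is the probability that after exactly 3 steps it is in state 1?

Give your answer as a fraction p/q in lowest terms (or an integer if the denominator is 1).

Computing P^3 by repeated multiplication:
P^1 =
  0: [1/9, 5/9, 1/3]
  1: [5/9, 2/9, 2/9]
  2: [1/9, 5/9, 1/3]
P^2 =
  0: [29/81, 10/27, 22/81]
  1: [17/81, 13/27, 25/81]
  2: [29/81, 10/27, 22/81]
P^3 =
  0: [67/243, 35/81, 71/243]
  1: [79/243, 32/81, 68/243]
  2: [67/243, 35/81, 71/243]

(P^3)[1 -> 1] = 32/81

Answer: 32/81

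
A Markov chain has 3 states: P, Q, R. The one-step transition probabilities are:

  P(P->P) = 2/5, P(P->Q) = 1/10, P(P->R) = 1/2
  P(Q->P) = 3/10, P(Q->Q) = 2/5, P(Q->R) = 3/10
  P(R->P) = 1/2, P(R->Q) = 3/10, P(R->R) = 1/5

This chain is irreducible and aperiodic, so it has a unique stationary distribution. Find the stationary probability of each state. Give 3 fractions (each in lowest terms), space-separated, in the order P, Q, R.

The stationary distribution satisfies pi = pi * P, i.e.:
  pi_P = 2/5*pi_P + 3/10*pi_Q + 1/2*pi_R
  pi_Q = 1/10*pi_P + 2/5*pi_Q + 3/10*pi_R
  pi_R = 1/2*pi_P + 3/10*pi_Q + 1/5*pi_R
with normalization: pi_P + pi_Q + pi_R = 1.

Using the first 2 balance equations plus normalization, the linear system A*pi = b is:
  [-3/5, 3/10, 1/2] . pi = 0
  [1/10, -3/5, 3/10] . pi = 0
  [1, 1, 1] . pi = 1

Solving yields:
  pi_P = 39/95
  pi_Q = 23/95
  pi_R = 33/95

Verification (pi * P):
  39/95*2/5 + 23/95*3/10 + 33/95*1/2 = 39/95 = pi_P  (ok)
  39/95*1/10 + 23/95*2/5 + 33/95*3/10 = 23/95 = pi_Q  (ok)
  39/95*1/2 + 23/95*3/10 + 33/95*1/5 = 33/95 = pi_R  (ok)

Answer: 39/95 23/95 33/95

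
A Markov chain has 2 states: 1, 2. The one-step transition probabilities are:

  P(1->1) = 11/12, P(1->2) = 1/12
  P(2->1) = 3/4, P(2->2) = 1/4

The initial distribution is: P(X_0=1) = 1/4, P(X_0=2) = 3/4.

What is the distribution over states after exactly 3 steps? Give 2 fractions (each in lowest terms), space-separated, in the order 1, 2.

Propagating the distribution step by step (d_{t+1} = d_t * P):
d_0 = (1=1/4, 2=3/4)
  d_1[1] = 1/4*11/12 + 3/4*3/4 = 19/24
  d_1[2] = 1/4*1/12 + 3/4*1/4 = 5/24
d_1 = (1=19/24, 2=5/24)
  d_2[1] = 19/24*11/12 + 5/24*3/4 = 127/144
  d_2[2] = 19/24*1/12 + 5/24*1/4 = 17/144
d_2 = (1=127/144, 2=17/144)
  d_3[1] = 127/144*11/12 + 17/144*3/4 = 775/864
  d_3[2] = 127/144*1/12 + 17/144*1/4 = 89/864
d_3 = (1=775/864, 2=89/864)

Answer: 775/864 89/864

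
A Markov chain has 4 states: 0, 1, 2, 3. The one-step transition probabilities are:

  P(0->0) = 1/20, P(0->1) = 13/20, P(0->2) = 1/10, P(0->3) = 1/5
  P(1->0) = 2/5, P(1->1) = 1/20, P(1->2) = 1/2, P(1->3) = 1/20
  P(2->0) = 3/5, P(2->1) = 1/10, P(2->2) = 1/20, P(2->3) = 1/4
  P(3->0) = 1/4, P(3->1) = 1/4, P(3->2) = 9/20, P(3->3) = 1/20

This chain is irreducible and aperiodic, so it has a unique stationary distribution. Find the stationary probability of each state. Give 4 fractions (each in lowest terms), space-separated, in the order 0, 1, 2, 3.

The stationary distribution satisfies pi = pi * P, i.e.:
  pi_0 = 1/20*pi_0 + 2/5*pi_1 + 3/5*pi_2 + 1/4*pi_3
  pi_1 = 13/20*pi_0 + 1/20*pi_1 + 1/10*pi_2 + 1/4*pi_3
  pi_2 = 1/10*pi_0 + 1/2*pi_1 + 1/20*pi_2 + 9/20*pi_3
  pi_3 = 1/5*pi_0 + 1/20*pi_1 + 1/4*pi_2 + 1/20*pi_3
with normalization: pi_0 + pi_1 + pi_2 + pi_3 = 1.

Using the first 3 balance equations plus normalization, the linear system A*pi = b is:
  [-19/20, 2/5, 3/5, 1/4] . pi = 0
  [13/20, -19/20, 1/10, 1/4] . pi = 0
  [1/10, 1/2, -19/20, 9/20] . pi = 0
  [1, 1, 1, 1] . pi = 1

Solving yields:
  pi_0 = 5261/16585
  pi_1 = 4686/16585
  pi_2 = 4183/16585
  pi_3 = 491/3317

Verification (pi * P):
  5261/16585*1/20 + 4686/16585*2/5 + 4183/16585*3/5 + 491/3317*1/4 = 5261/16585 = pi_0  (ok)
  5261/16585*13/20 + 4686/16585*1/20 + 4183/16585*1/10 + 491/3317*1/4 = 4686/16585 = pi_1  (ok)
  5261/16585*1/10 + 4686/16585*1/2 + 4183/16585*1/20 + 491/3317*9/20 = 4183/16585 = pi_2  (ok)
  5261/16585*1/5 + 4686/16585*1/20 + 4183/16585*1/4 + 491/3317*1/20 = 491/3317 = pi_3  (ok)

Answer: 5261/16585 4686/16585 4183/16585 491/3317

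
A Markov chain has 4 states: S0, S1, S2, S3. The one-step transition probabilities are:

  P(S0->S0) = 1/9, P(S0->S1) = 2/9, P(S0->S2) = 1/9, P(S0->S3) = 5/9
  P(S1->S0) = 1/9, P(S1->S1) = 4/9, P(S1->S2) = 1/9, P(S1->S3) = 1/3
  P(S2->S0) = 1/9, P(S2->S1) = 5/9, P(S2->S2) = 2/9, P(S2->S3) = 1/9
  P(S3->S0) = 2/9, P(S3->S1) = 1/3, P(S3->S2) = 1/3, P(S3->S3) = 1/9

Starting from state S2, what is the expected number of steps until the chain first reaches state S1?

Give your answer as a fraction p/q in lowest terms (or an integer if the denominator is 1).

Answer: 99/47

Derivation:
Let h_i = expected steps to first reach S1 from state i.
Boundary: h_S1 = 0.
First-step equations for the other states:
  h_S0 = 1 + 1/9*h_S0 + 2/9*h_S1 + 1/9*h_S2 + 5/9*h_S3
  h_S2 = 1 + 1/9*h_S0 + 5/9*h_S1 + 2/9*h_S2 + 1/9*h_S3
  h_S3 = 1 + 2/9*h_S0 + 1/3*h_S1 + 1/3*h_S2 + 1/9*h_S3

Substituting h_S1 = 0 and rearranging gives the linear system (I - Q) h = 1:
  [8/9, -1/9, -5/9] . (h_S0, h_S2, h_S3) = 1
  [-1/9, 7/9, -1/9] . (h_S0, h_S2, h_S3) = 1
  [-2/9, -1/3, 8/9] . (h_S0, h_S2, h_S3) = 1

Solving yields:
  h_S0 = 144/47
  h_S2 = 99/47
  h_S3 = 126/47

Starting state is S2, so the expected hitting time is h_S2 = 99/47.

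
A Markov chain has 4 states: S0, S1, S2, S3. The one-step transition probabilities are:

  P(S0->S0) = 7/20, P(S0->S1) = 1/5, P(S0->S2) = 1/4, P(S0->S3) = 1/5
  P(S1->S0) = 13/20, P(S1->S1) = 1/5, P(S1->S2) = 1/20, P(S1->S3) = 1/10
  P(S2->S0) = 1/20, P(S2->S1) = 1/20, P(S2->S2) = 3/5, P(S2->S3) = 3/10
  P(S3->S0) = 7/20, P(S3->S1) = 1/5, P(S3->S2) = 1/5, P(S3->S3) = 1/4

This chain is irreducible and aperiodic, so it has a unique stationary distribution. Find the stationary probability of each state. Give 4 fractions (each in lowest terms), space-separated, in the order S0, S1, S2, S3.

The stationary distribution satisfies pi = pi * P, i.e.:
  pi_S0 = 7/20*pi_S0 + 13/20*pi_S1 + 1/20*pi_S2 + 7/20*pi_S3
  pi_S1 = 1/5*pi_S0 + 1/5*pi_S1 + 1/20*pi_S2 + 1/5*pi_S3
  pi_S2 = 1/4*pi_S0 + 1/20*pi_S1 + 3/5*pi_S2 + 1/5*pi_S3
  pi_S3 = 1/5*pi_S0 + 1/10*pi_S1 + 3/10*pi_S2 + 1/4*pi_S3
with normalization: pi_S0 + pi_S1 + pi_S2 + pi_S3 = 1.

Using the first 3 balance equations plus normalization, the linear system A*pi = b is:
  [-13/20, 13/20, 1/20, 7/20] . pi = 0
  [1/5, -4/5, 1/20, 1/5] . pi = 0
  [1/4, 1/20, -2/5, 1/5] . pi = 0
  [1, 1, 1, 1] . pi = 1

Solving yields:
  pi_S0 = 475/1586
  pi_S1 = 241/1586
  pi_S2 = 254/793
  pi_S3 = 181/793

Verification (pi * P):
  475/1586*7/20 + 241/1586*13/20 + 254/793*1/20 + 181/793*7/20 = 475/1586 = pi_S0  (ok)
  475/1586*1/5 + 241/1586*1/5 + 254/793*1/20 + 181/793*1/5 = 241/1586 = pi_S1  (ok)
  475/1586*1/4 + 241/1586*1/20 + 254/793*3/5 + 181/793*1/5 = 254/793 = pi_S2  (ok)
  475/1586*1/5 + 241/1586*1/10 + 254/793*3/10 + 181/793*1/4 = 181/793 = pi_S3  (ok)

Answer: 475/1586 241/1586 254/793 181/793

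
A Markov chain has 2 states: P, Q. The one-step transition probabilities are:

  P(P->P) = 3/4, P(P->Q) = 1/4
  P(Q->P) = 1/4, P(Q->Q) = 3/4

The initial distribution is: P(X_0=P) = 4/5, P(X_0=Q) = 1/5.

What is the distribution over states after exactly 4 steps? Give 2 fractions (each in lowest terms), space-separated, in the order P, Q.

Propagating the distribution step by step (d_{t+1} = d_t * P):
d_0 = (P=4/5, Q=1/5)
  d_1[P] = 4/5*3/4 + 1/5*1/4 = 13/20
  d_1[Q] = 4/5*1/4 + 1/5*3/4 = 7/20
d_1 = (P=13/20, Q=7/20)
  d_2[P] = 13/20*3/4 + 7/20*1/4 = 23/40
  d_2[Q] = 13/20*1/4 + 7/20*3/4 = 17/40
d_2 = (P=23/40, Q=17/40)
  d_3[P] = 23/40*3/4 + 17/40*1/4 = 43/80
  d_3[Q] = 23/40*1/4 + 17/40*3/4 = 37/80
d_3 = (P=43/80, Q=37/80)
  d_4[P] = 43/80*3/4 + 37/80*1/4 = 83/160
  d_4[Q] = 43/80*1/4 + 37/80*3/4 = 77/160
d_4 = (P=83/160, Q=77/160)

Answer: 83/160 77/160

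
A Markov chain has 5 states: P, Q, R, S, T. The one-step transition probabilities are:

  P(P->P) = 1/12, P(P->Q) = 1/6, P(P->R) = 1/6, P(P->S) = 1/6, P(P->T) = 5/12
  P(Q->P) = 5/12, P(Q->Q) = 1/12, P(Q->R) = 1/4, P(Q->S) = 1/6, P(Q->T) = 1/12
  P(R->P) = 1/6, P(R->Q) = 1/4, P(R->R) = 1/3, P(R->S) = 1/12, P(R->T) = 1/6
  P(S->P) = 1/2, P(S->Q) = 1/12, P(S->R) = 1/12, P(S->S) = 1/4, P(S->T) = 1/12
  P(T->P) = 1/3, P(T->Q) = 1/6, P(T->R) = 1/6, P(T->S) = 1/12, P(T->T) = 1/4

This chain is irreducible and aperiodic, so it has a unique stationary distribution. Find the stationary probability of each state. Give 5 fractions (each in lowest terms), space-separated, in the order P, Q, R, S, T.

Answer: 5183/19240 3047/19240 1939/9620 2747/19240 877/3848

Derivation:
The stationary distribution satisfies pi = pi * P, i.e.:
  pi_P = 1/12*pi_P + 5/12*pi_Q + 1/6*pi_R + 1/2*pi_S + 1/3*pi_T
  pi_Q = 1/6*pi_P + 1/12*pi_Q + 1/4*pi_R + 1/12*pi_S + 1/6*pi_T
  pi_R = 1/6*pi_P + 1/4*pi_Q + 1/3*pi_R + 1/12*pi_S + 1/6*pi_T
  pi_S = 1/6*pi_P + 1/6*pi_Q + 1/12*pi_R + 1/4*pi_S + 1/12*pi_T
  pi_T = 5/12*pi_P + 1/12*pi_Q + 1/6*pi_R + 1/12*pi_S + 1/4*pi_T
with normalization: pi_P + pi_Q + pi_R + pi_S + pi_T = 1.

Using the first 4 balance equations plus normalization, the linear system A*pi = b is:
  [-11/12, 5/12, 1/6, 1/2, 1/3] . pi = 0
  [1/6, -11/12, 1/4, 1/12, 1/6] . pi = 0
  [1/6, 1/4, -2/3, 1/12, 1/6] . pi = 0
  [1/6, 1/6, 1/12, -3/4, 1/12] . pi = 0
  [1, 1, 1, 1, 1] . pi = 1

Solving yields:
  pi_P = 5183/19240
  pi_Q = 3047/19240
  pi_R = 1939/9620
  pi_S = 2747/19240
  pi_T = 877/3848

Verification (pi * P):
  5183/19240*1/12 + 3047/19240*5/12 + 1939/9620*1/6 + 2747/19240*1/2 + 877/3848*1/3 = 5183/19240 = pi_P  (ok)
  5183/19240*1/6 + 3047/19240*1/12 + 1939/9620*1/4 + 2747/19240*1/12 + 877/3848*1/6 = 3047/19240 = pi_Q  (ok)
  5183/19240*1/6 + 3047/19240*1/4 + 1939/9620*1/3 + 2747/19240*1/12 + 877/3848*1/6 = 1939/9620 = pi_R  (ok)
  5183/19240*1/6 + 3047/19240*1/6 + 1939/9620*1/12 + 2747/19240*1/4 + 877/3848*1/12 = 2747/19240 = pi_S  (ok)
  5183/19240*5/12 + 3047/19240*1/12 + 1939/9620*1/6 + 2747/19240*1/12 + 877/3848*1/4 = 877/3848 = pi_T  (ok)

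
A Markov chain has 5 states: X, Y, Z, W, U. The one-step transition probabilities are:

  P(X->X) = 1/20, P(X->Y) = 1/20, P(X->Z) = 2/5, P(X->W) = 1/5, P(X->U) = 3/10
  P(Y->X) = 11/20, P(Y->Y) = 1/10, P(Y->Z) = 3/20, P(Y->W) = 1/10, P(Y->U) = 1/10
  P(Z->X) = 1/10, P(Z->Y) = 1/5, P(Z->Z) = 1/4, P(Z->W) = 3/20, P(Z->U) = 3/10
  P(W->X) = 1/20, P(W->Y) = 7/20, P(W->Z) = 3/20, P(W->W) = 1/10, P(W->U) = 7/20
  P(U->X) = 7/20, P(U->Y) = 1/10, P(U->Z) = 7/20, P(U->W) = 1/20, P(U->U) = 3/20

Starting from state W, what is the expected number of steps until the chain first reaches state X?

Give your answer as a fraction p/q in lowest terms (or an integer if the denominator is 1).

Let h_i = expected steps to first reach X from state i.
Boundary: h_X = 0.
First-step equations for the other states:
  h_Y = 1 + 11/20*h_X + 1/10*h_Y + 3/20*h_Z + 1/10*h_W + 1/10*h_U
  h_Z = 1 + 1/10*h_X + 1/5*h_Y + 1/4*h_Z + 3/20*h_W + 3/10*h_U
  h_W = 1 + 1/20*h_X + 7/20*h_Y + 3/20*h_Z + 1/10*h_W + 7/20*h_U
  h_U = 1 + 7/20*h_X + 1/10*h_Y + 7/20*h_Z + 1/20*h_W + 3/20*h_U

Substituting h_X = 0 and rearranging gives the linear system (I - Q) h = 1:
  [9/10, -3/20, -1/10, -1/10] . (h_Y, h_Z, h_W, h_U) = 1
  [-1/5, 3/4, -3/20, -3/10] . (h_Y, h_Z, h_W, h_U) = 1
  [-7/20, -3/20, 9/10, -7/20] . (h_Y, h_Z, h_W, h_U) = 1
  [-1/10, -7/20, -1/20, 17/20] . (h_Y, h_Z, h_W, h_U) = 1

Solving yields:
  h_Y = 26360/9797
  h_Z = 42180/9797
  h_W = 41560/9797
  h_U = 34440/9797

Starting state is W, so the expected hitting time is h_W = 41560/9797.

Answer: 41560/9797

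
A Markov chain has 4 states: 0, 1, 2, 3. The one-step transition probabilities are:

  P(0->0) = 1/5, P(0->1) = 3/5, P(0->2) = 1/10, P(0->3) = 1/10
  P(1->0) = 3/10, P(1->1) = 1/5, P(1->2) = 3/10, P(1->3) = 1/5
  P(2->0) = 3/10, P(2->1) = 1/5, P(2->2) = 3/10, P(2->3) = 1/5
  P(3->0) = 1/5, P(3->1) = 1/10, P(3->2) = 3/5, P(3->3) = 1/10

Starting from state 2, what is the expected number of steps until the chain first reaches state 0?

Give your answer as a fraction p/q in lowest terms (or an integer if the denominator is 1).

Let h_i = expected steps to first reach 0 from state i.
Boundary: h_0 = 0.
First-step equations for the other states:
  h_1 = 1 + 3/10*h_0 + 1/5*h_1 + 3/10*h_2 + 1/5*h_3
  h_2 = 1 + 3/10*h_0 + 1/5*h_1 + 3/10*h_2 + 1/5*h_3
  h_3 = 1 + 1/5*h_0 + 1/10*h_1 + 3/5*h_2 + 1/10*h_3

Substituting h_0 = 0 and rearranging gives the linear system (I - Q) h = 1:
  [4/5, -3/10, -1/5] . (h_1, h_2, h_3) = 1
  [-1/5, 7/10, -1/5] . (h_1, h_2, h_3) = 1
  [-1/10, -3/5, 9/10] . (h_1, h_2, h_3) = 1

Solving yields:
  h_1 = 110/31
  h_2 = 110/31
  h_3 = 120/31

Starting state is 2, so the expected hitting time is h_2 = 110/31.

Answer: 110/31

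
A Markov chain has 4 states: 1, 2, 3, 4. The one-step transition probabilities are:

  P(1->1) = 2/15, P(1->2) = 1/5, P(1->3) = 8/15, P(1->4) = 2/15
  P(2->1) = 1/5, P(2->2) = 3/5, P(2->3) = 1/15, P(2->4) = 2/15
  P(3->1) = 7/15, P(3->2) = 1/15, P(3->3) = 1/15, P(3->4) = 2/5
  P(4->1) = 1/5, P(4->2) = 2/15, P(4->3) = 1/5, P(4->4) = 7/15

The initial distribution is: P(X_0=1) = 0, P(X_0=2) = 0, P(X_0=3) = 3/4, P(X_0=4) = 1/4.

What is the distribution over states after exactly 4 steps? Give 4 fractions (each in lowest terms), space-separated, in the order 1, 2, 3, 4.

Propagating the distribution step by step (d_{t+1} = d_t * P):
d_0 = (1=0, 2=0, 3=3/4, 4=1/4)
  d_1[1] = 0*2/15 + 0*1/5 + 3/4*7/15 + 1/4*1/5 = 2/5
  d_1[2] = 0*1/5 + 0*3/5 + 3/4*1/15 + 1/4*2/15 = 1/12
  d_1[3] = 0*8/15 + 0*1/15 + 3/4*1/15 + 1/4*1/5 = 1/10
  d_1[4] = 0*2/15 + 0*2/15 + 3/4*2/5 + 1/4*7/15 = 5/12
d_1 = (1=2/5, 2=1/12, 3=1/10, 4=5/12)
  d_2[1] = 2/5*2/15 + 1/12*1/5 + 1/10*7/15 + 5/12*1/5 = 1/5
  d_2[2] = 2/5*1/5 + 1/12*3/5 + 1/10*1/15 + 5/12*2/15 = 173/900
  d_2[3] = 2/5*8/15 + 1/12*1/15 + 1/10*1/15 + 5/12*1/5 = 139/450
  d_2[4] = 2/5*2/15 + 1/12*2/15 + 1/10*2/5 + 5/12*7/15 = 269/900
d_2 = (1=1/5, 2=173/900, 3=139/450, 4=269/900)
  d_3[1] = 1/5*2/15 + 173/900*1/5 + 139/450*7/15 + 269/900*1/5 = 908/3375
  d_3[2] = 1/5*1/5 + 173/900*3/5 + 139/450*1/15 + 269/900*2/15 = 971/4500
  d_3[3] = 1/5*8/15 + 173/900*1/15 + 139/450*1/15 + 269/900*1/5 = 1349/6750
  d_3[4] = 1/5*2/15 + 173/900*2/15 + 139/450*2/5 + 269/900*7/15 = 473/1500
d_3 = (1=908/3375, 2=971/4500, 3=1349/6750, 4=473/1500)
  d_4[1] = 908/3375*2/15 + 971/4500*1/5 + 1349/6750*7/15 + 473/1500*1/5 = 2383/10125
  d_4[2] = 908/3375*1/5 + 971/4500*3/5 + 1349/6750*1/15 + 473/1500*2/15 = 1933/8100
  d_4[3] = 908/3375*8/15 + 971/4500*1/15 + 1349/6750*1/15 + 473/1500*1/5 = 23719/101250
  d_4[4] = 908/3375*2/15 + 971/4500*2/15 + 1349/6750*2/5 + 473/1500*7/15 = 59077/202500
d_4 = (1=2383/10125, 2=1933/8100, 3=23719/101250, 4=59077/202500)

Answer: 2383/10125 1933/8100 23719/101250 59077/202500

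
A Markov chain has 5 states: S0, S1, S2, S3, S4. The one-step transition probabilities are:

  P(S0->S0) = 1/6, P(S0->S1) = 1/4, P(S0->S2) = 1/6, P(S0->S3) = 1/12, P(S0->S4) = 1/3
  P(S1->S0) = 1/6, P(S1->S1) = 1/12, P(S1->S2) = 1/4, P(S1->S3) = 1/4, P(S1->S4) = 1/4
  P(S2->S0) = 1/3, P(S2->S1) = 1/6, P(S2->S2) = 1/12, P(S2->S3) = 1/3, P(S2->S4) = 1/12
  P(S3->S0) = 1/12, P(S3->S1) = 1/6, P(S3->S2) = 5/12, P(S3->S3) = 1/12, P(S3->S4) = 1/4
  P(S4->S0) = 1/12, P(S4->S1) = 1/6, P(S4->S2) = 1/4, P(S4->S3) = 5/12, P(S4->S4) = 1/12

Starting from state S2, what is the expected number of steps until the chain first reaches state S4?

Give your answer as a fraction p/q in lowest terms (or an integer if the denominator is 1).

Answer: 3168/637

Derivation:
Let h_i = expected steps to first reach S4 from state i.
Boundary: h_S4 = 0.
First-step equations for the other states:
  h_S0 = 1 + 1/6*h_S0 + 1/4*h_S1 + 1/6*h_S2 + 1/12*h_S3 + 1/3*h_S4
  h_S1 = 1 + 1/6*h_S0 + 1/12*h_S1 + 1/4*h_S2 + 1/4*h_S3 + 1/4*h_S4
  h_S2 = 1 + 1/3*h_S0 + 1/6*h_S1 + 1/12*h_S2 + 1/3*h_S3 + 1/12*h_S4
  h_S3 = 1 + 1/12*h_S0 + 1/6*h_S1 + 5/12*h_S2 + 1/12*h_S3 + 1/4*h_S4

Substituting h_S4 = 0 and rearranging gives the linear system (I - Q) h = 1:
  [5/6, -1/4, -1/6, -1/12] . (h_S0, h_S1, h_S2, h_S3) = 1
  [-1/6, 11/12, -1/4, -1/4] . (h_S0, h_S1, h_S2, h_S3) = 1
  [-1/3, -1/6, 11/12, -1/3] . (h_S0, h_S1, h_S2, h_S3) = 1
  [-1/12, -1/6, -5/12, 11/12] . (h_S0, h_S1, h_S2, h_S3) = 1

Solving yields:
  h_S0 = 2526/637
  h_S1 = 2802/637
  h_S2 = 3168/637
  h_S3 = 2874/637

Starting state is S2, so the expected hitting time is h_S2 = 3168/637.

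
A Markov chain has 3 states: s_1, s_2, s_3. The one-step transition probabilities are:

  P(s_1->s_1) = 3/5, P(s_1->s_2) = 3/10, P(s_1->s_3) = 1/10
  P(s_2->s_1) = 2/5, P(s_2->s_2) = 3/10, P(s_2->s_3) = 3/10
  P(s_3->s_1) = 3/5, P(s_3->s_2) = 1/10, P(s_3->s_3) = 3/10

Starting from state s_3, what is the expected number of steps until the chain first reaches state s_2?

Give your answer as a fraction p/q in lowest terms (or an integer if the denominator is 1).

Let h_i = expected steps to first reach s_2 from state i.
Boundary: h_s_2 = 0.
First-step equations for the other states:
  h_s_1 = 1 + 3/5*h_s_1 + 3/10*h_s_2 + 1/10*h_s_3
  h_s_3 = 1 + 3/5*h_s_1 + 1/10*h_s_2 + 3/10*h_s_3

Substituting h_s_2 = 0 and rearranging gives the linear system (I - Q) h = 1:
  [2/5, -1/10] . (h_s_1, h_s_3) = 1
  [-3/5, 7/10] . (h_s_1, h_s_3) = 1

Solving yields:
  h_s_1 = 40/11
  h_s_3 = 50/11

Starting state is s_3, so the expected hitting time is h_s_3 = 50/11.

Answer: 50/11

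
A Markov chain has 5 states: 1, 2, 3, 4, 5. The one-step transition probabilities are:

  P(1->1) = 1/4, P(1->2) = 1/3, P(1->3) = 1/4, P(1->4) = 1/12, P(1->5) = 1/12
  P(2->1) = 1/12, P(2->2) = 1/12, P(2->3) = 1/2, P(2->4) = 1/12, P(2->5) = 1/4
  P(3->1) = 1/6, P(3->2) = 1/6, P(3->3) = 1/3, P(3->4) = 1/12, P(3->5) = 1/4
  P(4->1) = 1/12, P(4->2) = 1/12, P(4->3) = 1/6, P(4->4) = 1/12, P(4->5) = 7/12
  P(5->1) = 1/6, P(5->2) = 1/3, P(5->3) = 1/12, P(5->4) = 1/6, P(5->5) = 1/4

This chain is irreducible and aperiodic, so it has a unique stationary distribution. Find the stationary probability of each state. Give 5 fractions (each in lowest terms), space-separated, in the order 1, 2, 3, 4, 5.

Answer: 775/5057 4233/20228 1381/5057 2123/20228 1312/5057

Derivation:
The stationary distribution satisfies pi = pi * P, i.e.:
  pi_1 = 1/4*pi_1 + 1/12*pi_2 + 1/6*pi_3 + 1/12*pi_4 + 1/6*pi_5
  pi_2 = 1/3*pi_1 + 1/12*pi_2 + 1/6*pi_3 + 1/12*pi_4 + 1/3*pi_5
  pi_3 = 1/4*pi_1 + 1/2*pi_2 + 1/3*pi_3 + 1/6*pi_4 + 1/12*pi_5
  pi_4 = 1/12*pi_1 + 1/12*pi_2 + 1/12*pi_3 + 1/12*pi_4 + 1/6*pi_5
  pi_5 = 1/12*pi_1 + 1/4*pi_2 + 1/4*pi_3 + 7/12*pi_4 + 1/4*pi_5
with normalization: pi_1 + pi_2 + pi_3 + pi_4 + pi_5 = 1.

Using the first 4 balance equations plus normalization, the linear system A*pi = b is:
  [-3/4, 1/12, 1/6, 1/12, 1/6] . pi = 0
  [1/3, -11/12, 1/6, 1/12, 1/3] . pi = 0
  [1/4, 1/2, -2/3, 1/6, 1/12] . pi = 0
  [1/12, 1/12, 1/12, -11/12, 1/6] . pi = 0
  [1, 1, 1, 1, 1] . pi = 1

Solving yields:
  pi_1 = 775/5057
  pi_2 = 4233/20228
  pi_3 = 1381/5057
  pi_4 = 2123/20228
  pi_5 = 1312/5057

Verification (pi * P):
  775/5057*1/4 + 4233/20228*1/12 + 1381/5057*1/6 + 2123/20228*1/12 + 1312/5057*1/6 = 775/5057 = pi_1  (ok)
  775/5057*1/3 + 4233/20228*1/12 + 1381/5057*1/6 + 2123/20228*1/12 + 1312/5057*1/3 = 4233/20228 = pi_2  (ok)
  775/5057*1/4 + 4233/20228*1/2 + 1381/5057*1/3 + 2123/20228*1/6 + 1312/5057*1/12 = 1381/5057 = pi_3  (ok)
  775/5057*1/12 + 4233/20228*1/12 + 1381/5057*1/12 + 2123/20228*1/12 + 1312/5057*1/6 = 2123/20228 = pi_4  (ok)
  775/5057*1/12 + 4233/20228*1/4 + 1381/5057*1/4 + 2123/20228*7/12 + 1312/5057*1/4 = 1312/5057 = pi_5  (ok)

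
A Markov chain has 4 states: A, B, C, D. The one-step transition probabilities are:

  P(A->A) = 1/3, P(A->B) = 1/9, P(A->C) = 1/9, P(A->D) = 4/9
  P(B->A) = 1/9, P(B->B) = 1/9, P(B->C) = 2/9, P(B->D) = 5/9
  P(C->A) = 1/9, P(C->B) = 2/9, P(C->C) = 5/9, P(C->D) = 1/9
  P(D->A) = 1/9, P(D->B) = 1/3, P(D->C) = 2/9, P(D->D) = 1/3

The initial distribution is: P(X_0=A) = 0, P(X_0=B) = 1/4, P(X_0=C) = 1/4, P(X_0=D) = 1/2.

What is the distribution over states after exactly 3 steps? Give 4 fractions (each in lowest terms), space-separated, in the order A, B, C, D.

Answer: 103/729 641/2916 907/2916 239/729

Derivation:
Propagating the distribution step by step (d_{t+1} = d_t * P):
d_0 = (A=0, B=1/4, C=1/4, D=1/2)
  d_1[A] = 0*1/3 + 1/4*1/9 + 1/4*1/9 + 1/2*1/9 = 1/9
  d_1[B] = 0*1/9 + 1/4*1/9 + 1/4*2/9 + 1/2*1/3 = 1/4
  d_1[C] = 0*1/9 + 1/4*2/9 + 1/4*5/9 + 1/2*2/9 = 11/36
  d_1[D] = 0*4/9 + 1/4*5/9 + 1/4*1/9 + 1/2*1/3 = 1/3
d_1 = (A=1/9, B=1/4, C=11/36, D=1/3)
  d_2[A] = 1/9*1/3 + 1/4*1/9 + 11/36*1/9 + 1/3*1/9 = 11/81
  d_2[B] = 1/9*1/9 + 1/4*1/9 + 11/36*2/9 + 1/3*1/3 = 71/324
  d_2[C] = 1/9*1/9 + 1/4*2/9 + 11/36*5/9 + 1/3*2/9 = 101/324
  d_2[D] = 1/9*4/9 + 1/4*5/9 + 11/36*1/9 + 1/3*1/3 = 1/3
d_2 = (A=11/81, B=71/324, C=101/324, D=1/3)
  d_3[A] = 11/81*1/3 + 71/324*1/9 + 101/324*1/9 + 1/3*1/9 = 103/729
  d_3[B] = 11/81*1/9 + 71/324*1/9 + 101/324*2/9 + 1/3*1/3 = 641/2916
  d_3[C] = 11/81*1/9 + 71/324*2/9 + 101/324*5/9 + 1/3*2/9 = 907/2916
  d_3[D] = 11/81*4/9 + 71/324*5/9 + 101/324*1/9 + 1/3*1/3 = 239/729
d_3 = (A=103/729, B=641/2916, C=907/2916, D=239/729)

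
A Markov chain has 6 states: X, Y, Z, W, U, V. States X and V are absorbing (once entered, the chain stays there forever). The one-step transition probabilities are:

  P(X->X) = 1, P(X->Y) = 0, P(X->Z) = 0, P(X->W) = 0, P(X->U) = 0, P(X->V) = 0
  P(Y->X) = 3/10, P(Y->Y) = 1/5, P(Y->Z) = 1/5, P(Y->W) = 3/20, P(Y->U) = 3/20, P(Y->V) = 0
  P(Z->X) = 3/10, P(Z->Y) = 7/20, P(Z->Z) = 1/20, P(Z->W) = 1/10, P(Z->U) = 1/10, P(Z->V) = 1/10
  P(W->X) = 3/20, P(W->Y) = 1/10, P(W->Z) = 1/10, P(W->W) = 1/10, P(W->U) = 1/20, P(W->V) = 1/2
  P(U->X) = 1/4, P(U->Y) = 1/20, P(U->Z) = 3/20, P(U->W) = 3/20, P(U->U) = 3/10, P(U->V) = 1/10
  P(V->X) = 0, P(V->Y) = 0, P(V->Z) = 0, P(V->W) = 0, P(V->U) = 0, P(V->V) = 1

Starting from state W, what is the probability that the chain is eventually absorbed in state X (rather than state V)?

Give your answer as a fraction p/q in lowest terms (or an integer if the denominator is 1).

Answer: 2723/7557

Derivation:
Let a_i = P(absorbed in X | start in state i).
Boundary conditions: a_X = 1, a_V = 0.
For each transient state i, a_i = sum_j P(i->j) * a_j:
  a_Y = 3/10*a_X + 1/5*a_Y + 1/5*a_Z + 3/20*a_W + 3/20*a_U + 0*a_V
  a_Z = 3/10*a_X + 7/20*a_Y + 1/20*a_Z + 1/10*a_W + 1/10*a_U + 1/10*a_V
  a_W = 3/20*a_X + 1/10*a_Y + 1/10*a_Z + 1/10*a_W + 1/20*a_U + 1/2*a_V
  a_U = 1/4*a_X + 1/20*a_Y + 3/20*a_Z + 3/20*a_W + 3/10*a_U + 1/10*a_V

Substituting a_X = 1 and a_V = 0, rearrange to (I - Q) a = r where r[i] = P(i -> X):
  [4/5, -1/5, -3/20, -3/20] . (a_Y, a_Z, a_W, a_U) = 3/10
  [-7/20, 19/20, -1/10, -1/10] . (a_Y, a_Z, a_W, a_U) = 3/10
  [-1/10, -1/10, 9/10, -1/20] . (a_Y, a_Z, a_W, a_U) = 3/20
  [-1/20, -3/20, -3/20, 7/10] . (a_Y, a_Z, a_W, a_U) = 1/4

Solving yields:
  a_Y = 22199/30228
  a_Z = 20891/30228
  a_W = 2723/7557
  a_U = 4798/7557

Starting state is W, so the absorption probability is a_W = 2723/7557.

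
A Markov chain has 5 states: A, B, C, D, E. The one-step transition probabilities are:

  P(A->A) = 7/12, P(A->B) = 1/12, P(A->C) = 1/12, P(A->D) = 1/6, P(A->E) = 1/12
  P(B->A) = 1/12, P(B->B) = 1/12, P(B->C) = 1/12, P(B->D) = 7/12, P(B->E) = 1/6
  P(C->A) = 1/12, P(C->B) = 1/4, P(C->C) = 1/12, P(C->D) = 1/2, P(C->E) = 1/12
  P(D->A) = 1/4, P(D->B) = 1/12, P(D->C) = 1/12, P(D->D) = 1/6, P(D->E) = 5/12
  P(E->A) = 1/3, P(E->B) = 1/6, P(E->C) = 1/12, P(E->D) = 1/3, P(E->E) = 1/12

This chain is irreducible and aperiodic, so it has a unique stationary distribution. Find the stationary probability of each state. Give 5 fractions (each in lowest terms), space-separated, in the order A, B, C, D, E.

The stationary distribution satisfies pi = pi * P, i.e.:
  pi_A = 7/12*pi_A + 1/12*pi_B + 1/12*pi_C + 1/4*pi_D + 1/3*pi_E
  pi_B = 1/12*pi_A + 1/12*pi_B + 1/4*pi_C + 1/12*pi_D + 1/6*pi_E
  pi_C = 1/12*pi_A + 1/12*pi_B + 1/12*pi_C + 1/12*pi_D + 1/12*pi_E
  pi_D = 1/6*pi_A + 7/12*pi_B + 1/2*pi_C + 1/6*pi_D + 1/3*pi_E
  pi_E = 1/12*pi_A + 1/6*pi_B + 1/12*pi_C + 5/12*pi_D + 1/12*pi_E
with normalization: pi_A + pi_B + pi_C + pi_D + pi_E = 1.

Using the first 4 balance equations plus normalization, the linear system A*pi = b is:
  [-5/12, 1/12, 1/12, 1/4, 1/3] . pi = 0
  [1/12, -11/12, 1/4, 1/12, 1/6] . pi = 0
  [1/12, 1/12, -11/12, 1/12, 1/12] . pi = 0
  [1/6, 7/12, 1/2, -5/6, 1/3] . pi = 0
  [1, 1, 1, 1, 1] . pi = 1

Solving yields:
  pi_A = 67/192
  pi_B = 9/80
  pi_C = 1/12
  pi_D = 87/320
  pi_E = 11/60

Verification (pi * P):
  67/192*7/12 + 9/80*1/12 + 1/12*1/12 + 87/320*1/4 + 11/60*1/3 = 67/192 = pi_A  (ok)
  67/192*1/12 + 9/80*1/12 + 1/12*1/4 + 87/320*1/12 + 11/60*1/6 = 9/80 = pi_B  (ok)
  67/192*1/12 + 9/80*1/12 + 1/12*1/12 + 87/320*1/12 + 11/60*1/12 = 1/12 = pi_C  (ok)
  67/192*1/6 + 9/80*7/12 + 1/12*1/2 + 87/320*1/6 + 11/60*1/3 = 87/320 = pi_D  (ok)
  67/192*1/12 + 9/80*1/6 + 1/12*1/12 + 87/320*5/12 + 11/60*1/12 = 11/60 = pi_E  (ok)

Answer: 67/192 9/80 1/12 87/320 11/60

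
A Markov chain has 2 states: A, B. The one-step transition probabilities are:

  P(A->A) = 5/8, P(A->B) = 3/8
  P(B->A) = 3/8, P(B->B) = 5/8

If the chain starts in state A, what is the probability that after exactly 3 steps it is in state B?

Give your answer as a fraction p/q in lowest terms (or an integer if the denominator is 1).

Computing P^3 by repeated multiplication:
P^1 =
  A: [5/8, 3/8]
  B: [3/8, 5/8]
P^2 =
  A: [17/32, 15/32]
  B: [15/32, 17/32]
P^3 =
  A: [65/128, 63/128]
  B: [63/128, 65/128]

(P^3)[A -> B] = 63/128

Answer: 63/128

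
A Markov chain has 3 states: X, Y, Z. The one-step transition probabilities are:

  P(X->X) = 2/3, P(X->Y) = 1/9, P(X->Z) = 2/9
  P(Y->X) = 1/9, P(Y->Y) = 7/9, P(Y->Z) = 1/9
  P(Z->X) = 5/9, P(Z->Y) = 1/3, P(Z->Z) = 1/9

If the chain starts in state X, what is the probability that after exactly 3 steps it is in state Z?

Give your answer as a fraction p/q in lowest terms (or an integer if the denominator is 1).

Computing P^3 by repeated multiplication:
P^1 =
  X: [2/3, 1/9, 2/9]
  Y: [1/9, 7/9, 1/9]
  Z: [5/9, 1/3, 1/9]
P^2 =
  X: [47/81, 19/81, 5/27]
  Y: [2/9, 53/81, 10/81]
  Z: [38/81, 29/81, 14/81]
P^3 =
  X: [376/729, 25/81, 128/729]
  Y: [211/729, 419/729, 11/81]
  Z: [109/243, 283/729, 119/729]

(P^3)[X -> Z] = 128/729

Answer: 128/729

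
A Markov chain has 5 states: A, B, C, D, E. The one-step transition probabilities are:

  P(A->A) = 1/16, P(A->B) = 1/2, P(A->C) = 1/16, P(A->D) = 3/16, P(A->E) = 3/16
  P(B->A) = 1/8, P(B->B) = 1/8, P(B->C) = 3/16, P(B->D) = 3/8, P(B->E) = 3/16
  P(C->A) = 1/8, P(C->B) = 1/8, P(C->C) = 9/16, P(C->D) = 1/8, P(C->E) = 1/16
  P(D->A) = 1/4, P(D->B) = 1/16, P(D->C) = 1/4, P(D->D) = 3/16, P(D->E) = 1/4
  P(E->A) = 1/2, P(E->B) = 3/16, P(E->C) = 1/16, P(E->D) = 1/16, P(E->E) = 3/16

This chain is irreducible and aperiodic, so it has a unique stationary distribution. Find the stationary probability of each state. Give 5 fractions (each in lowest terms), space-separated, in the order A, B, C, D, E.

The stationary distribution satisfies pi = pi * P, i.e.:
  pi_A = 1/16*pi_A + 1/8*pi_B + 1/8*pi_C + 1/4*pi_D + 1/2*pi_E
  pi_B = 1/2*pi_A + 1/8*pi_B + 1/8*pi_C + 1/16*pi_D + 3/16*pi_E
  pi_C = 1/16*pi_A + 3/16*pi_B + 9/16*pi_C + 1/4*pi_D + 1/16*pi_E
  pi_D = 3/16*pi_A + 3/8*pi_B + 1/8*pi_C + 3/16*pi_D + 1/16*pi_E
  pi_E = 3/16*pi_A + 3/16*pi_B + 1/16*pi_C + 1/4*pi_D + 3/16*pi_E
with normalization: pi_A + pi_B + pi_C + pi_D + pi_E = 1.

Using the first 4 balance equations plus normalization, the linear system A*pi = b is:
  [-15/16, 1/8, 1/8, 1/4, 1/2] . pi = 0
  [1/2, -7/8, 1/8, 1/16, 3/16] . pi = 0
  [1/16, 3/16, -7/16, 1/4, 1/16] . pi = 0
  [3/16, 3/8, 1/8, -13/16, 1/16] . pi = 0
  [1, 1, 1, 1, 1] . pi = 1

Solving yields:
  pi_A = 58/291
  pi_B = 1733/8730
  pi_C = 2141/8730
  pi_D = 274/1455
  pi_E = 736/4365

Verification (pi * P):
  58/291*1/16 + 1733/8730*1/8 + 2141/8730*1/8 + 274/1455*1/4 + 736/4365*1/2 = 58/291 = pi_A  (ok)
  58/291*1/2 + 1733/8730*1/8 + 2141/8730*1/8 + 274/1455*1/16 + 736/4365*3/16 = 1733/8730 = pi_B  (ok)
  58/291*1/16 + 1733/8730*3/16 + 2141/8730*9/16 + 274/1455*1/4 + 736/4365*1/16 = 2141/8730 = pi_C  (ok)
  58/291*3/16 + 1733/8730*3/8 + 2141/8730*1/8 + 274/1455*3/16 + 736/4365*1/16 = 274/1455 = pi_D  (ok)
  58/291*3/16 + 1733/8730*3/16 + 2141/8730*1/16 + 274/1455*1/4 + 736/4365*3/16 = 736/4365 = pi_E  (ok)

Answer: 58/291 1733/8730 2141/8730 274/1455 736/4365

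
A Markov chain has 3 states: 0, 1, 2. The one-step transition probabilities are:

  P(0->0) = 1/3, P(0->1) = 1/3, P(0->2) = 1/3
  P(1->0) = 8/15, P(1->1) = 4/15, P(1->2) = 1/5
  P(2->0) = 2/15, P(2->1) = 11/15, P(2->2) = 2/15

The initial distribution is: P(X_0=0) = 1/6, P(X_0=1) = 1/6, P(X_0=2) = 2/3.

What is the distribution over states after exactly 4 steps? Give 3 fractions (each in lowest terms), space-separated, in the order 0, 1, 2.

Answer: 36907/101250 122473/303750 35278/151875

Derivation:
Propagating the distribution step by step (d_{t+1} = d_t * P):
d_0 = (0=1/6, 1=1/6, 2=2/3)
  d_1[0] = 1/6*1/3 + 1/6*8/15 + 2/3*2/15 = 7/30
  d_1[1] = 1/6*1/3 + 1/6*4/15 + 2/3*11/15 = 53/90
  d_1[2] = 1/6*1/3 + 1/6*1/5 + 2/3*2/15 = 8/45
d_1 = (0=7/30, 1=53/90, 2=8/45)
  d_2[0] = 7/30*1/3 + 53/90*8/15 + 8/45*2/15 = 187/450
  d_2[1] = 7/30*1/3 + 53/90*4/15 + 8/45*11/15 = 493/1350
  d_2[2] = 7/30*1/3 + 53/90*1/5 + 8/45*2/15 = 148/675
d_2 = (0=187/450, 1=493/1350, 2=148/675)
  d_3[0] = 187/450*1/3 + 493/1350*8/15 + 148/675*2/15 = 2447/6750
  d_3[1] = 187/450*1/3 + 493/1350*4/15 + 148/675*11/15 = 8033/20250
  d_3[2] = 187/450*1/3 + 493/1350*1/5 + 148/675*2/15 = 2438/10125
d_3 = (0=2447/6750, 1=8033/20250, 2=2438/10125)
  d_4[0] = 2447/6750*1/3 + 8033/20250*8/15 + 2438/10125*2/15 = 36907/101250
  d_4[1] = 2447/6750*1/3 + 8033/20250*4/15 + 2438/10125*11/15 = 122473/303750
  d_4[2] = 2447/6750*1/3 + 8033/20250*1/5 + 2438/10125*2/15 = 35278/151875
d_4 = (0=36907/101250, 1=122473/303750, 2=35278/151875)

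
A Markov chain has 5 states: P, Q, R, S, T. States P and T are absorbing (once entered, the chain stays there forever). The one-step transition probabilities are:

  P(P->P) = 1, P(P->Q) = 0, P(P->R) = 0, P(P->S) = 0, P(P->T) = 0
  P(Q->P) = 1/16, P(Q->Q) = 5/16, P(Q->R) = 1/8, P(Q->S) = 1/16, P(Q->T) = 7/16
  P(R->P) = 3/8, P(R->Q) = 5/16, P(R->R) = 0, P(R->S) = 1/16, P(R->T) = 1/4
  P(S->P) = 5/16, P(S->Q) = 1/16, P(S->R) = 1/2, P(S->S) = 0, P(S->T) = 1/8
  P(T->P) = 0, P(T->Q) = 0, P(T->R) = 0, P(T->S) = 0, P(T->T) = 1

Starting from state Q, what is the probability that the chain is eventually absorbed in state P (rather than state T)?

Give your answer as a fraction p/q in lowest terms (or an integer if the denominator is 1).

Answer: 289/1255

Derivation:
Let a_i = P(absorbed in P | start in state i).
Boundary conditions: a_P = 1, a_T = 0.
For each transient state i, a_i = sum_j P(i->j) * a_j:
  a_Q = 1/16*a_P + 5/16*a_Q + 1/8*a_R + 1/16*a_S + 7/16*a_T
  a_R = 3/8*a_P + 5/16*a_Q + 0*a_R + 1/16*a_S + 1/4*a_T
  a_S = 5/16*a_P + 1/16*a_Q + 1/2*a_R + 0*a_S + 1/8*a_T

Substituting a_P = 1 and a_T = 0, rearrange to (I - Q) a = r where r[i] = P(i -> P):
  [11/16, -1/8, -1/16] . (a_Q, a_R, a_S) = 1/16
  [-5/16, 1, -1/16] . (a_Q, a_R, a_S) = 3/8
  [-1/16, -1/2, 1] . (a_Q, a_R, a_S) = 5/16

Solving yields:
  a_Q = 289/1255
  a_R = 1211/2510
  a_S = 713/1255

Starting state is Q, so the absorption probability is a_Q = 289/1255.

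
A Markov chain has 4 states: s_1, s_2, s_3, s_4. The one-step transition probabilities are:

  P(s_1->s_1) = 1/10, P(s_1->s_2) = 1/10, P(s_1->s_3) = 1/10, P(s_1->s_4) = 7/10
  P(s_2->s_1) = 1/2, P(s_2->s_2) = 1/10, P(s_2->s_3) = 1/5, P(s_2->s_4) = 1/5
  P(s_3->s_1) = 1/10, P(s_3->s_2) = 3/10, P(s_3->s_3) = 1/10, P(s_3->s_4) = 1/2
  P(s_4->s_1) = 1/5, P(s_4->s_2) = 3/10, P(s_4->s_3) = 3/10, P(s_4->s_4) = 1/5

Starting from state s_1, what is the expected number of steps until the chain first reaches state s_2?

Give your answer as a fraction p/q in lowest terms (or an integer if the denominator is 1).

Let h_i = expected steps to first reach s_2 from state i.
Boundary: h_s_2 = 0.
First-step equations for the other states:
  h_s_1 = 1 + 1/10*h_s_1 + 1/10*h_s_2 + 1/10*h_s_3 + 7/10*h_s_4
  h_s_3 = 1 + 1/10*h_s_1 + 3/10*h_s_2 + 1/10*h_s_3 + 1/2*h_s_4
  h_s_4 = 1 + 1/5*h_s_1 + 3/10*h_s_2 + 3/10*h_s_3 + 1/5*h_s_4

Substituting h_s_2 = 0 and rearranging gives the linear system (I - Q) h = 1:
  [9/10, -1/10, -7/10] . (h_s_1, h_s_3, h_s_4) = 1
  [-1/10, 9/10, -1/2] . (h_s_1, h_s_3, h_s_4) = 1
  [-1/5, -3/10, 4/5] . (h_s_1, h_s_3, h_s_4) = 1

Solving yields:
  h_s_1 = 385/87
  h_s_3 = 320/87
  h_s_4 = 325/87

Starting state is s_1, so the expected hitting time is h_s_1 = 385/87.

Answer: 385/87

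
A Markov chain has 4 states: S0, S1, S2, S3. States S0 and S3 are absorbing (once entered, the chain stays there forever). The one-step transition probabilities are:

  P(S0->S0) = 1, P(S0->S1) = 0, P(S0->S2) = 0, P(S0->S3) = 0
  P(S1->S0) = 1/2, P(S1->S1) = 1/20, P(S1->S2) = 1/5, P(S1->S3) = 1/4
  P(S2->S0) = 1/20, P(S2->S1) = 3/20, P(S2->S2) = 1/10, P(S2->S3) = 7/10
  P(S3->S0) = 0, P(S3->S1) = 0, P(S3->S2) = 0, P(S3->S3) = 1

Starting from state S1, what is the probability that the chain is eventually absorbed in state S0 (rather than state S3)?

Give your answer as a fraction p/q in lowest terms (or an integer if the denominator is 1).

Let a_i = P(absorbed in S0 | start in state i).
Boundary conditions: a_S0 = 1, a_S3 = 0.
For each transient state i, a_i = sum_j P(i->j) * a_j:
  a_S1 = 1/2*a_S0 + 1/20*a_S1 + 1/5*a_S2 + 1/4*a_S3
  a_S2 = 1/20*a_S0 + 3/20*a_S1 + 1/10*a_S2 + 7/10*a_S3

Substituting a_S0 = 1 and a_S3 = 0, rearrange to (I - Q) a = r where r[i] = P(i -> S0):
  [19/20, -1/5] . (a_S1, a_S2) = 1/2
  [-3/20, 9/10] . (a_S1, a_S2) = 1/20

Solving yields:
  a_S1 = 92/165
  a_S2 = 49/330

Starting state is S1, so the absorption probability is a_S1 = 92/165.

Answer: 92/165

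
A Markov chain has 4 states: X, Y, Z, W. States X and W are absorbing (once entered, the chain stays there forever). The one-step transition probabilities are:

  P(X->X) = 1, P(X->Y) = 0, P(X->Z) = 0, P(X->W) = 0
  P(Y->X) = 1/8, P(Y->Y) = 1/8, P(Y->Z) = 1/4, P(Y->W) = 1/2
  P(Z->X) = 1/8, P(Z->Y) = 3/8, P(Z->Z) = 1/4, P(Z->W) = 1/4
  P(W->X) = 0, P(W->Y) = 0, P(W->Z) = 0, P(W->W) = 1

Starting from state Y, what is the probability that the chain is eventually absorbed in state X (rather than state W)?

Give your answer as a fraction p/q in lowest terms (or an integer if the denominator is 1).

Answer: 2/9

Derivation:
Let a_i = P(absorbed in X | start in state i).
Boundary conditions: a_X = 1, a_W = 0.
For each transient state i, a_i = sum_j P(i->j) * a_j:
  a_Y = 1/8*a_X + 1/8*a_Y + 1/4*a_Z + 1/2*a_W
  a_Z = 1/8*a_X + 3/8*a_Y + 1/4*a_Z + 1/4*a_W

Substituting a_X = 1 and a_W = 0, rearrange to (I - Q) a = r where r[i] = P(i -> X):
  [7/8, -1/4] . (a_Y, a_Z) = 1/8
  [-3/8, 3/4] . (a_Y, a_Z) = 1/8

Solving yields:
  a_Y = 2/9
  a_Z = 5/18

Starting state is Y, so the absorption probability is a_Y = 2/9.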